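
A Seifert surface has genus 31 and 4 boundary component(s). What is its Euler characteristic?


chi = 2 - 2g - b
= 2 - 2*31 - 4
= 2 - 62 - 4 = -64

-64


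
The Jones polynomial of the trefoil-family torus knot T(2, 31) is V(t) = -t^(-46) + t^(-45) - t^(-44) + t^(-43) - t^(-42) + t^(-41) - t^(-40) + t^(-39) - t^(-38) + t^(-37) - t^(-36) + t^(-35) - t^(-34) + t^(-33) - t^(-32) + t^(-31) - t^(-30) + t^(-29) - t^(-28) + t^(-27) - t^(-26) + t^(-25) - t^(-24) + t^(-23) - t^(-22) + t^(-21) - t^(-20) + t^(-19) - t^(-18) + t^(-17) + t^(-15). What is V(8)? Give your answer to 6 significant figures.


Substituting t = 8 into V(t) = -t^(-46) + t^(-45) - t^(-44) + t^(-43) - t^(-42) + t^(-41) - t^(-40) + t^(-39) - t^(-38) + t^(-37) - t^(-36) + t^(-35) - t^(-34) + t^(-33) - t^(-32) + t^(-31) - t^(-30) + t^(-29) - t^(-28) + t^(-27) - t^(-26) + t^(-25) - t^(-24) + t^(-23) - t^(-22) + t^(-21) - t^(-20) + t^(-19) - t^(-18) + t^(-17) + t^(-15):
  (-)t^(-46) = -2.86986e-42
  (+)t^(-45) = 2.29589e-41
  (-)t^(-44) = -1.83671e-40
  (+)t^(-43) = 1.46937e-39
  (-)t^(-42) = -1.17549e-38
  (+)t^(-41) = 9.40395e-38
  (-)t^(-40) = -7.52316e-37
  (+)t^(-39) = 6.01853e-36
  (-)t^(-38) = -4.81482e-35
  (+)t^(-37) = 3.85186e-34
  (-)t^(-36) = -3.08149e-33
  (+)t^(-35) = 2.46519e-32
  (-)t^(-34) = -1.97215e-31
  (+)t^(-33) = 1.57772e-30
  (-)t^(-32) = -1.26218e-29
  (+)t^(-31) = 1.00974e-28
  (-)t^(-30) = -8.07794e-28
  (+)t^(-29) = 6.46235e-27
  (-)t^(-28) = -5.16988e-26
  (+)t^(-27) = 4.1359e-25
  (-)t^(-26) = -3.30872e-24
  (+)t^(-25) = 2.64698e-23
  (-)t^(-24) = -2.11758e-22
  (+)t^(-23) = 1.69407e-21
  (-)t^(-22) = -1.35525e-20
  (+)t^(-21) = 1.0842e-19
  (-)t^(-20) = -8.67362e-19
  (+)t^(-19) = 6.93889e-18
  (-)t^(-18) = -5.55112e-17
  (+)t^(-17) = 4.44089e-16
  (+)t^(-15) = 2.84217e-14
Sum = (-2.86986e-42) + (2.29589e-41) + (-1.83671e-40) + (1.46937e-39) + (-1.17549e-38) + (9.40395e-38) + (-7.52316e-37) + (6.01853e-36) + (-4.81482e-35) + (3.85186e-34) + (-3.08149e-33) + (2.46519e-32) + (-1.97215e-31) + (1.57772e-30) + (-1.26218e-29) + (1.00974e-28) + (-8.07794e-28) + (6.46235e-27) + (-5.16988e-26) + (4.1359e-25) + (-3.30872e-24) + (2.64698e-23) + (-2.11758e-22) + (1.69407e-21) + (-1.35525e-20) + (1.0842e-19) + (-8.67362e-19) + (6.93889e-18) + (-5.55112e-17) + (4.44089e-16) + (2.84217e-14)
= 2.881645539e-14
Rounded to 6 significant figures: 2.88165e-14

2.88165e-14


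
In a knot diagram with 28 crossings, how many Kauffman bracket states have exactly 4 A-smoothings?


We choose which 4 of 28 crossings get A-smoothings.
C(28, 4) = 28! / (4! * 24!)
= 20475

20475


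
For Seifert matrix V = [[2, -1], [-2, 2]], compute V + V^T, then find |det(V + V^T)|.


Step 1: Form V + V^T where V = [[2, -1], [-2, 2]]
  V^T = [[2, -2], [-1, 2]]
  V + V^T = [[4, -3], [-3, 4]]
Step 2: det(V + V^T) = 4*4 - (-3)*(-3)
  = 16 - 9 = 7
Step 3: Knot determinant = |det(V + V^T)| = |7| = 7

7


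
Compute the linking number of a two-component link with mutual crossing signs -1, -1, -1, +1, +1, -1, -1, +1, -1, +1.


Step 1: Count positive crossings: 4
Step 2: Count negative crossings: 6
Step 3: Sum of signs = 4 - 6 = -2
Step 4: Linking number = sum/2 = -2/2 = -1

-1


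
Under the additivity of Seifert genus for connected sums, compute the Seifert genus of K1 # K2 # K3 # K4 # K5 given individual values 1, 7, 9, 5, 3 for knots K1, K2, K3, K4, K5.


The Seifert genus is additive under connected sum.
Seifert genus(K1 # K2 # K3 # K4 # K5) = (1) + (7) + (9) + (5) + (3)
= 25

25


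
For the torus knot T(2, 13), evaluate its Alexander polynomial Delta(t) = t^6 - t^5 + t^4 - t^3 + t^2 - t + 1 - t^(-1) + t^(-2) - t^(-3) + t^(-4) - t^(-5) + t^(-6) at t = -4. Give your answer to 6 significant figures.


Substituting t = -4 into Delta(t) = t^6 - t^5 + t^4 - t^3 + t^2 - t + 1 - t^(-1) + t^(-2) - t^(-3) + t^(-4) - t^(-5) + t^(-6):
Term values: (4096) + (1024) + (256) + (64) + (16) + (4) + (1) + (0.25) + (0.0625) + (0.015625) + (0.00390625) + (0.000976562) + (0.000244141)
Sum = 5461.333252
Rounded to 6 significant figures: 5461.33

5461.33


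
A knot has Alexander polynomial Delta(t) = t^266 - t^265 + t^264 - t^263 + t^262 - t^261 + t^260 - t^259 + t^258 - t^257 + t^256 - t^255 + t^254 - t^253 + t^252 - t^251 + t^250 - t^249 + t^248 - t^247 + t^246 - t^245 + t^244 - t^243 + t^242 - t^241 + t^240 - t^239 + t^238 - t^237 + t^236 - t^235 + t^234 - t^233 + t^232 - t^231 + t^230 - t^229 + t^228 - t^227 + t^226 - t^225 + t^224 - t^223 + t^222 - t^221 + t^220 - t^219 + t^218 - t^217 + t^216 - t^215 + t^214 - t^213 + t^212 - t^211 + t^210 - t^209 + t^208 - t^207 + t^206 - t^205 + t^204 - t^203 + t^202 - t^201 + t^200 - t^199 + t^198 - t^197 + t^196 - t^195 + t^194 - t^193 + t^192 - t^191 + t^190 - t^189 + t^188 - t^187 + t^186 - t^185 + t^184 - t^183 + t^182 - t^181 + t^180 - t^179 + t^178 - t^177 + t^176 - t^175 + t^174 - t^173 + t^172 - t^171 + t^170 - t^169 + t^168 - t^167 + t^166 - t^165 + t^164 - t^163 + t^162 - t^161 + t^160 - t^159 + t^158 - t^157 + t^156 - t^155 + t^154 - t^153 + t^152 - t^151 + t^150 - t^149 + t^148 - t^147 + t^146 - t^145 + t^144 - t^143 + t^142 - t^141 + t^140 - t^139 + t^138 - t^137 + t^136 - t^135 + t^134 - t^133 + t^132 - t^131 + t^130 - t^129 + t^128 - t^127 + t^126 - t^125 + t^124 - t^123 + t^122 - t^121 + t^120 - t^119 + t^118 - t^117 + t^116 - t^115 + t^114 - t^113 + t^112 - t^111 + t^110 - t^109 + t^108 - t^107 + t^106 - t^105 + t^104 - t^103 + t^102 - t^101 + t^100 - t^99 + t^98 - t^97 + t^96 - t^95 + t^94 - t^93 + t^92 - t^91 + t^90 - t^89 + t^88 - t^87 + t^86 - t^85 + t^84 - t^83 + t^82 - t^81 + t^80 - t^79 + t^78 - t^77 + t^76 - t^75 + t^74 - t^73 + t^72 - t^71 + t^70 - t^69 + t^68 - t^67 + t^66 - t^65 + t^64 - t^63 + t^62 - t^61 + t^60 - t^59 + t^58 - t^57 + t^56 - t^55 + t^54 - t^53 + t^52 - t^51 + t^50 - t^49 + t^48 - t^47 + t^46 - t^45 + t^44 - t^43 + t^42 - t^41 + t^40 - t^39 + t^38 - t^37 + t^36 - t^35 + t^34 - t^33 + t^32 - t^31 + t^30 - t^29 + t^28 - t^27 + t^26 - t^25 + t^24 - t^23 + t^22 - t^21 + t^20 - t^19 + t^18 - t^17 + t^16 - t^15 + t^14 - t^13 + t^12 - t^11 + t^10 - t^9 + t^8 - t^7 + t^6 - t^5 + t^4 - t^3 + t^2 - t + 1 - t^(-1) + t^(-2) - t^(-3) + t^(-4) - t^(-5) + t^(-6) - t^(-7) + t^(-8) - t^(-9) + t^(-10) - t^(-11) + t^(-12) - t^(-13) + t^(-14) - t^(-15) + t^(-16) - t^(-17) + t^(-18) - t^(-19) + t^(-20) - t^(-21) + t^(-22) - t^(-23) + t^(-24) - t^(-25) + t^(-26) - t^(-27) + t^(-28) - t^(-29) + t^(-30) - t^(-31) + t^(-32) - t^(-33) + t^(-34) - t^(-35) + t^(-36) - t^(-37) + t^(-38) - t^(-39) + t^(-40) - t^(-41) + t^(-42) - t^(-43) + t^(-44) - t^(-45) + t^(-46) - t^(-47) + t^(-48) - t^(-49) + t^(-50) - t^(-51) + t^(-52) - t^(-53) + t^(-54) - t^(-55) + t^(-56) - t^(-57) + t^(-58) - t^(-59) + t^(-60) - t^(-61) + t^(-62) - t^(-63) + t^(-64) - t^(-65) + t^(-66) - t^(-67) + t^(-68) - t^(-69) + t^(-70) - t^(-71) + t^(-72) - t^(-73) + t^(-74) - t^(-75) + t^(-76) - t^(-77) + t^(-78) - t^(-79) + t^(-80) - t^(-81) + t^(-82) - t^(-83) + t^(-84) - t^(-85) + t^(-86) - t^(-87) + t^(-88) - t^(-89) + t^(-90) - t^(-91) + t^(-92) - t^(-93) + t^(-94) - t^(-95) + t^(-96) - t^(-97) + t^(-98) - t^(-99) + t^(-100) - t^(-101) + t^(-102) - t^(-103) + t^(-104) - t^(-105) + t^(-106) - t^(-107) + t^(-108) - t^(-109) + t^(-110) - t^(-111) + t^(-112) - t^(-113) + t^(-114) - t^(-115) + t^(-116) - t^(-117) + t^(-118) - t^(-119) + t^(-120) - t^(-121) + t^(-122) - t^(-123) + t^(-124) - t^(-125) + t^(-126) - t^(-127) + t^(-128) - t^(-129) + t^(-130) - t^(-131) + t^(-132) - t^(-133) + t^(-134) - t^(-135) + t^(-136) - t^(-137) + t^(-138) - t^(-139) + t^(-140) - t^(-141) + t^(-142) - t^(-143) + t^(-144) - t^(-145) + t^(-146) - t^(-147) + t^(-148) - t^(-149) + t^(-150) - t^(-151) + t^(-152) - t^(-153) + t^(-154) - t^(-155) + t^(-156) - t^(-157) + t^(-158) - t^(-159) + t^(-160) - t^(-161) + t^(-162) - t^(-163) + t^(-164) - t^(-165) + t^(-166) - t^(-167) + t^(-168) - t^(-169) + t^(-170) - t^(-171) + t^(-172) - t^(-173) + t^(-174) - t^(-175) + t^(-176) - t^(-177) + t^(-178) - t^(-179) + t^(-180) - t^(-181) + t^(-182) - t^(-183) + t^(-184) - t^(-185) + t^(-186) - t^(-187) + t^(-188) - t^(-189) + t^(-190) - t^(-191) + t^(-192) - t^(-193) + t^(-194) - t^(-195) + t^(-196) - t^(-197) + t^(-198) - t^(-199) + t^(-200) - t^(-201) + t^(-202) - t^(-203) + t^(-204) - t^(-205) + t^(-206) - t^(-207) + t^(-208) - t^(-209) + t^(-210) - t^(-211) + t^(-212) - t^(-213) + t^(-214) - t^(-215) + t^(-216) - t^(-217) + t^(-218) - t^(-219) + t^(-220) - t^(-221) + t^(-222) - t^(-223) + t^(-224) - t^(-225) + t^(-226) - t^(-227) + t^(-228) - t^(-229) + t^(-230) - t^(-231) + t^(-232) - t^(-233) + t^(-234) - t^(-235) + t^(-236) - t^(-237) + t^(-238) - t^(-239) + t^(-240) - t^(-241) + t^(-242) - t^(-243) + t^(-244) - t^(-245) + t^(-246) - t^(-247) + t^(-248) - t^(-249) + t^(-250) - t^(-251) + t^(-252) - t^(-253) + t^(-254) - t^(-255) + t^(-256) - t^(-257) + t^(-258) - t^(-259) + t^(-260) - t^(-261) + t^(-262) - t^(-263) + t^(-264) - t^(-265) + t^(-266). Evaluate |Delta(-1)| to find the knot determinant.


Step 1: The polynomial has 533 terms with alternating signs, exponents from 266 down to -266.
Step 2: Substitute t = -1. The i-th term has coefficient (-1)^i and exponent (m-i),
  so its value is (-1)^i * (-1)^(m-i) = (-1)^m = 1 for every i.
Step 3: All 533 terms equal 1, so Delta(-1) = 533 * (1) = 533
Step 4: |Delta(-1)| = 533

533


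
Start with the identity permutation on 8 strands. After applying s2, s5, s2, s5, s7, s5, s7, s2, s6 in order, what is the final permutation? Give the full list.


Starting with identity [1, 2, 3, 4, 5, 6, 7, 8].
Apply generators in sequence:
  After s2: [1, 3, 2, 4, 5, 6, 7, 8]
  After s5: [1, 3, 2, 4, 6, 5, 7, 8]
  After s2: [1, 2, 3, 4, 6, 5, 7, 8]
  After s5: [1, 2, 3, 4, 5, 6, 7, 8]
  After s7: [1, 2, 3, 4, 5, 6, 8, 7]
  After s5: [1, 2, 3, 4, 6, 5, 8, 7]
  After s7: [1, 2, 3, 4, 6, 5, 7, 8]
  After s2: [1, 3, 2, 4, 6, 5, 7, 8]
  After s6: [1, 3, 2, 4, 6, 7, 5, 8]
Final permutation: [1, 3, 2, 4, 6, 7, 5, 8]

[1, 3, 2, 4, 6, 7, 5, 8]


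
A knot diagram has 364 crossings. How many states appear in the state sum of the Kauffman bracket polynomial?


Each crossing contributes 2 choices (A-smoothing or B-smoothing).
Total states = 2^364 = 37576681324381331646231689548629392438010920782533117931316655544515344401833735095419183974156299248510959616

37576681324381331646231689548629392438010920782533117931316655544515344401833735095419183974156299248510959616


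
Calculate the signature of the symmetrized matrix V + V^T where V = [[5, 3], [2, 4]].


Step 1: V + V^T = [[10, 5], [5, 8]]
Step 2: trace = 18, det = 55
Step 3: Discriminant = 18^2 - 4*55 = 104
Step 4: Eigenvalues: 14.099, 3.90098
Step 5: Signature = (# positive eigenvalues) - (# negative eigenvalues) = 2

2


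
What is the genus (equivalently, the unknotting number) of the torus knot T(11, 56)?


For a torus knot T(p,q), both the unknotting number and genus equal (p-1)(q-1)/2.
= (11-1)(56-1)/2
= 10*55/2
= 550/2 = 275

275


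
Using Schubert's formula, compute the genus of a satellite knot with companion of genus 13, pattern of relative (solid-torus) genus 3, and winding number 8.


Schubert: g(satellite) = g_rel(pattern) + |winding| * g(companion),
where g_rel(pattern) is the genus of the pattern relative to the solid torus.
= 3 + 8 * 13
= 3 + 104 = 107

107


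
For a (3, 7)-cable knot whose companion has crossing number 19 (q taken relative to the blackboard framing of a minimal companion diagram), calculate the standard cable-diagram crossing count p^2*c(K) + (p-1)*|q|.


Step 1: Each of the c(K) crossings of the companion diagram becomes p*p = p^2 crossings among the p parallel strands, and each of the |q| twists s_1 s_2 ... s_(p-1) adds (p-1) crossings.
  Crossings = p^2 * c(K) + (p-1)*|q|
Step 2: = 3^2 * 19 + (3-1)*7
Step 3: = 9*19 + 2*7
Step 4: = 171 + 14 = 185

185


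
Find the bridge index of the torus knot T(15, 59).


The bridge number of T(p,q) is min(p,q).
min(15, 59) = 15

15


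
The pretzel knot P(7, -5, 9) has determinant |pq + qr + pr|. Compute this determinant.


Step 1: Compute pq + qr + pr.
pq = 7*(-5) = -35
qr = (-5)*9 = -45
pr = 7*9 = 63
pq + qr + pr = -35 + (-45) + 63 = -17
Step 2: Take absolute value.
det(P(7,-5,9)) = |-17| = 17

17


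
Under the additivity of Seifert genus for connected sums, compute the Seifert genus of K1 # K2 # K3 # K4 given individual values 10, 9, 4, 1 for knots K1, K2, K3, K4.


The Seifert genus is additive under connected sum.
Seifert genus(K1 # K2 # K3 # K4) = (10) + (9) + (4) + (1)
= 24

24


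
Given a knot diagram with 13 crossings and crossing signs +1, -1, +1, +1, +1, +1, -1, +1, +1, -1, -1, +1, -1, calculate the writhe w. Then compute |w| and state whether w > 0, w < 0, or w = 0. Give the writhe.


Step 1: Count positive crossings (+1).
Positive crossings: 8
Step 2: Count negative crossings (-1).
Negative crossings: 5
Step 3: Writhe = (positive) - (negative)
w = 8 - 5 = 3
Step 4: |w| = 3, and w is positive

3


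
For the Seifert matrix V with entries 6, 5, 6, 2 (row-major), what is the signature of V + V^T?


Step 1: V + V^T = [[12, 11], [11, 4]]
Step 2: trace = 16, det = -73
Step 3: Discriminant = 16^2 - 4*(-73) = 548
Step 4: Eigenvalues: 19.7047, -3.7047
Step 5: Signature = (# positive eigenvalues) - (# negative eigenvalues) = 0

0


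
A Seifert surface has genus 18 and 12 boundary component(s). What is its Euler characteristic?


chi = 2 - 2g - b
= 2 - 2*18 - 12
= 2 - 36 - 12 = -46

-46


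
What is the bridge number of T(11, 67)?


The bridge number of T(p,q) is min(p,q).
min(11, 67) = 11

11


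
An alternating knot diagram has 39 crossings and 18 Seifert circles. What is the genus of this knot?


For alternating knots, g = (c - s + 1)/2.
= (39 - 18 + 1)/2
= 22/2 = 11

11


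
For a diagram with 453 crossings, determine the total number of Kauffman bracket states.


Each crossing contributes 2 choices (A-smoothing or B-smoothing).
Total states = 2^453 = 23258839177459420497578361852416145099316523541994177929007686373780457219628733546438113622840434097944400691400517693873107252115668992

23258839177459420497578361852416145099316523541994177929007686373780457219628733546438113622840434097944400691400517693873107252115668992


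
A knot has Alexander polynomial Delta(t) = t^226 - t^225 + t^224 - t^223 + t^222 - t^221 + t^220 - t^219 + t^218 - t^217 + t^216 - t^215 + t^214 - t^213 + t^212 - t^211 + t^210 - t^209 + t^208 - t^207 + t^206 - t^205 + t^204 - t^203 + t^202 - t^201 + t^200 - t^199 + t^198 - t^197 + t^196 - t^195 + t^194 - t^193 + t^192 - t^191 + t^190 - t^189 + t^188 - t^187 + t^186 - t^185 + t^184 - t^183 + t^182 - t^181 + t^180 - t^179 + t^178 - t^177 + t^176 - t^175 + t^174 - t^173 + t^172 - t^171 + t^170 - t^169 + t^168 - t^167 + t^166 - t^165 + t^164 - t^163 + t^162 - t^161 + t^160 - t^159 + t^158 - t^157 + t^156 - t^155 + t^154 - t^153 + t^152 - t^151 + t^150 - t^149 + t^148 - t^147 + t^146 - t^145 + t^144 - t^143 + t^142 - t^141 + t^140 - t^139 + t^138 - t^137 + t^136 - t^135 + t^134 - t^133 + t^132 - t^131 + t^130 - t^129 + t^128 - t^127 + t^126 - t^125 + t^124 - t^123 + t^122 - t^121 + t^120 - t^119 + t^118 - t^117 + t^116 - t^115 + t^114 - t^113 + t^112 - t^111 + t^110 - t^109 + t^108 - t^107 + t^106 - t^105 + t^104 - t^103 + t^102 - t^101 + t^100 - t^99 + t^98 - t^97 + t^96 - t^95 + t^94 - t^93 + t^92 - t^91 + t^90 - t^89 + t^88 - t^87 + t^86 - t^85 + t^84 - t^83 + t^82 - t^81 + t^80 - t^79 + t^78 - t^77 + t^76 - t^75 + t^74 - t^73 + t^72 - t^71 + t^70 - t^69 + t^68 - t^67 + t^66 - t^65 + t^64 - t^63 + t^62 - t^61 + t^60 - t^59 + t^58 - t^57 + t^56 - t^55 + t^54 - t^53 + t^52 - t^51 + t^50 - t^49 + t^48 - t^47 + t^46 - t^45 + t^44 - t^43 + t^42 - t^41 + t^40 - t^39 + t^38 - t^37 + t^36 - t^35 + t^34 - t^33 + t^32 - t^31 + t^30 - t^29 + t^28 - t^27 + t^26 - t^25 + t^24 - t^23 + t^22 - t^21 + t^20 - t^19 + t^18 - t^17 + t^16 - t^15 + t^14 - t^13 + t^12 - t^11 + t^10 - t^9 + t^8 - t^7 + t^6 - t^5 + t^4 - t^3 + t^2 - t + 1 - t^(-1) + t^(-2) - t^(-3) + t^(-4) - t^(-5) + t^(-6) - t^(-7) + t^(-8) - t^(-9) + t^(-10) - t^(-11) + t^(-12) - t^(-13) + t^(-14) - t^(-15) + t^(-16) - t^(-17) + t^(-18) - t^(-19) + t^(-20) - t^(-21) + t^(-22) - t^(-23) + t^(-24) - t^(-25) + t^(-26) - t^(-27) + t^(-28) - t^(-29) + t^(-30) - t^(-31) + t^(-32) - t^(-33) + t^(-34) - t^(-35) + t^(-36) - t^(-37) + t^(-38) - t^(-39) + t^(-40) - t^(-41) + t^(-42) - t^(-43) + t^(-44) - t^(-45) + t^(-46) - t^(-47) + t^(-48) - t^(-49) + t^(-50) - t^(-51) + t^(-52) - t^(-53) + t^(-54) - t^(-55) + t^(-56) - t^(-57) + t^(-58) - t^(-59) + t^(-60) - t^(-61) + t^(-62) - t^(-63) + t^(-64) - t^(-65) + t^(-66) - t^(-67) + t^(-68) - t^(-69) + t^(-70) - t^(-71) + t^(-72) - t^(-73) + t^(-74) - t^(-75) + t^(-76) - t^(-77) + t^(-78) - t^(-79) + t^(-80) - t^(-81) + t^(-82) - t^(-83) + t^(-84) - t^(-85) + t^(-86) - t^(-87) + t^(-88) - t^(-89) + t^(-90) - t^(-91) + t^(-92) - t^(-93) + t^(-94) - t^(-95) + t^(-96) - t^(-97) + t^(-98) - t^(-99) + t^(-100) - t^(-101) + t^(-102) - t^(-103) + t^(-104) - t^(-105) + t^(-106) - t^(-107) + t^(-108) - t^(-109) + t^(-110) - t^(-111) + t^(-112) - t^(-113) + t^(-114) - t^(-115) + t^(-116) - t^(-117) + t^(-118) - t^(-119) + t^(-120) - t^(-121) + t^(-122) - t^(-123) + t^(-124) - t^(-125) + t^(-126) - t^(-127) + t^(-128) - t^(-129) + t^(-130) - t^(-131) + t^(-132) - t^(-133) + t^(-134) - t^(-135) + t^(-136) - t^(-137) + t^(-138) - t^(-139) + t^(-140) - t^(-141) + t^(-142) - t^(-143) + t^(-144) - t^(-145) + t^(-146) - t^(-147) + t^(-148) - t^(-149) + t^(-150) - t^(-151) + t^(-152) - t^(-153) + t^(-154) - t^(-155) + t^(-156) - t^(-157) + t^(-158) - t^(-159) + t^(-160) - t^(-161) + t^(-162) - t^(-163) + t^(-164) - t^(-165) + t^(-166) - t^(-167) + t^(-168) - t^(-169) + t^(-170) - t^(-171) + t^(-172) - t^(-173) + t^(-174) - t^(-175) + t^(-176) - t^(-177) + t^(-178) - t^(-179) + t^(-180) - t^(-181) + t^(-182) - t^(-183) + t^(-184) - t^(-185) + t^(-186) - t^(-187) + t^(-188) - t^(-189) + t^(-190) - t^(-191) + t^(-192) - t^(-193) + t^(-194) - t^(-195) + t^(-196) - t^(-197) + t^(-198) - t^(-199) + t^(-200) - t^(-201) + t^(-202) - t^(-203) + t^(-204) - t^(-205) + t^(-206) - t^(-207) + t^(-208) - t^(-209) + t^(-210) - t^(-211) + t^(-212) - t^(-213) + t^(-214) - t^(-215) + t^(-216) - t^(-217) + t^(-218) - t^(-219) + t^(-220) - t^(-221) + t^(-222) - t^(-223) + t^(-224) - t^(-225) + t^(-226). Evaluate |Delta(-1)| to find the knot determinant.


Step 1: The polynomial has 453 terms with alternating signs, exponents from 226 down to -226.
Step 2: Substitute t = -1. The i-th term has coefficient (-1)^i and exponent (m-i),
  so its value is (-1)^i * (-1)^(m-i) = (-1)^m = 1 for every i.
Step 3: All 453 terms equal 1, so Delta(-1) = 453 * (1) = 453
Step 4: |Delta(-1)| = 453

453


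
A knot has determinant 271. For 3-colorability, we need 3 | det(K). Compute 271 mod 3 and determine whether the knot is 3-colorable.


Step 1: A knot is p-colorable if and only if p divides its determinant.
Step 2: Compute 271 mod 3.
271 = 90 * 3 + 1
Step 3: 271 mod 3 = 1
Step 4: The knot is 3-colorable: no

1


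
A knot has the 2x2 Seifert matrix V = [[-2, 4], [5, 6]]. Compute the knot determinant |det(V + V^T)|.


Step 1: Form V + V^T where V = [[-2, 4], [5, 6]]
  V^T = [[-2, 5], [4, 6]]
  V + V^T = [[-4, 9], [9, 12]]
Step 2: det(V + V^T) = (-4)*12 - 9*9
  = -48 - 81 = -129
Step 3: Knot determinant = |det(V + V^T)| = |-129| = 129

129


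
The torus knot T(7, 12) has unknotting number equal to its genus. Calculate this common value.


For a torus knot T(p,q), both the unknotting number and genus equal (p-1)(q-1)/2.
= (7-1)(12-1)/2
= 6*11/2
= 66/2 = 33

33


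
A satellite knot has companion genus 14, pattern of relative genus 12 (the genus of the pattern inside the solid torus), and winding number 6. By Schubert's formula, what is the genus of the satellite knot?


Schubert: g(satellite) = g_rel(pattern) + |winding| * g(companion),
where g_rel(pattern) is the genus of the pattern relative to the solid torus.
= 12 + 6 * 14
= 12 + 84 = 96

96


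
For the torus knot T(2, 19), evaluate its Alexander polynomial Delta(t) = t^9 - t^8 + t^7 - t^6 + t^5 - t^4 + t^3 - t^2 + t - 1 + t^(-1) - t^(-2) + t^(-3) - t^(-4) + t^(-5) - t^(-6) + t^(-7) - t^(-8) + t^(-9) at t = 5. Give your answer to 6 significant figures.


Substituting t = 5 into Delta(t) = t^9 - t^8 + t^7 - t^6 + t^5 - t^4 + t^3 - t^2 + t - 1 + t^(-1) - t^(-2) + t^(-3) - t^(-4) + t^(-5) - t^(-6) + t^(-7) - t^(-8) + t^(-9):
Term values: (1953125) + (-390625) + (78125) + (-15625) + (3125) + (-625) + (125) + (-25) + (5) + (-1) + (0.2) + (-0.04) + (0.008) + (-0.0016) + (0.00032) + (-6.4e-05) + (1.28e-05) + (-2.56e-06) + (5.12e-07)
Sum = 1627604.167
Rounded to 6 significant figures: 1.6276e+06

1.6276e+06


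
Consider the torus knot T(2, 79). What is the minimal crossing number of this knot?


For a torus knot T(p, q) with gcd(p,q)=1,
the crossing number is min(p*(q-1), q*(p-1)).
p*(q-1) = 2*78 = 156
q*(p-1) = 79*1 = 79
min(156, 79) = 79

79


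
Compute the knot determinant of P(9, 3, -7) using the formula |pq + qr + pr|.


Step 1: Compute pq + qr + pr.
pq = 9*3 = 27
qr = 3*(-7) = -21
pr = 9*(-7) = -63
pq + qr + pr = 27 + (-21) + (-63) = -57
Step 2: Take absolute value.
det(P(9,3,-7)) = |-57| = 57

57


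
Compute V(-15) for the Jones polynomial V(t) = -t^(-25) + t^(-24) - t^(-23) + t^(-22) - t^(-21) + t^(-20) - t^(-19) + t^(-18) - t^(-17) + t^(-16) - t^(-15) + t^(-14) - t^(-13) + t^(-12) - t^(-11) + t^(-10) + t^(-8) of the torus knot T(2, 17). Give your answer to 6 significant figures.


Substituting t = -15 into V(t) = -t^(-25) + t^(-24) - t^(-23) + t^(-22) - t^(-21) + t^(-20) - t^(-19) + t^(-18) - t^(-17) + t^(-16) - t^(-15) + t^(-14) - t^(-13) + t^(-12) - t^(-11) + t^(-10) + t^(-8):
  (-)t^(-25) = 3.96021e-30
  (+)t^(-24) = 5.94032e-29
  (-)t^(-23) = 8.91048e-28
  (+)t^(-22) = 1.33657e-26
  (-)t^(-21) = 2.00486e-25
  (+)t^(-20) = 3.00729e-24
  (-)t^(-19) = 4.51093e-23
  (+)t^(-18) = 6.76639e-22
  (-)t^(-17) = 1.01496e-20
  (+)t^(-16) = 1.52244e-19
  (-)t^(-15) = 2.28366e-18
  (+)t^(-14) = 3.42549e-17
  (-)t^(-13) = 5.13823e-16
  (+)t^(-12) = 7.70735e-15
  (-)t^(-11) = 1.1561e-13
  (+)t^(-10) = 1.73415e-12
  (+)t^(-8) = 3.90184e-10
Sum = (3.96021e-30) + (5.94032e-29) + (8.91048e-28) + (1.33657e-26) + (2.00486e-25) + (3.00729e-24) + (4.51093e-23) + (6.76639e-22) + (1.01496e-20) + (1.52244e-19) + (2.28366e-18) + (3.42549e-17) + (5.13823e-16) + (7.70735e-15) + (1.1561e-13) + (1.73415e-12) + (3.90184e-10)
= 3.920424442e-10
Rounded to 6 significant figures: 3.92042e-10

3.92042e-10


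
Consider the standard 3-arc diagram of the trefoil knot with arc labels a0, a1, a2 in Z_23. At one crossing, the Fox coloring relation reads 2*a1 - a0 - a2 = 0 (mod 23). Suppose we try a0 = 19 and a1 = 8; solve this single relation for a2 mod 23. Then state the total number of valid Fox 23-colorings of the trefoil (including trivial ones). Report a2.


Step 1: Apply the given crossing relation 2*a1 - a0 - a2 = 0 (mod 23).
  a2 = 2*a1 - a0 mod 23
  a2 = 2*8 - 19 mod 23
  a2 = 16 - 19 mod 23
  a2 = -3 mod 23 = 20
Step 2: The trefoil has determinant 3.
  Number of Fox p-colorings (p prime) is p^2 if p = 3, else p.
  Since 23 does not divide 3, only trivial (constant) colorings exist.
  (So the trial a0 = 19, a1 = 8 with a0 != a1 does NOT extend to a valid coloring of the whole trefoil: the other two crossing relations require 3*(a1 - a0) = 0 (mod 23), which fails.)
  Total colorings = 23
Step 3: a2 = 20, total Fox 23-colorings = 23

20


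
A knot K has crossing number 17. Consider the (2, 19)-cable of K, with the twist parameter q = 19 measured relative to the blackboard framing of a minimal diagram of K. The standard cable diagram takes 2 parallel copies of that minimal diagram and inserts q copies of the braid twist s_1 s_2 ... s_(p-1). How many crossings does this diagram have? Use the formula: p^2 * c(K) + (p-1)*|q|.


Step 1: Each of the c(K) crossings of the companion diagram becomes p*p = p^2 crossings among the p parallel strands, and each of the |q| twists s_1 s_2 ... s_(p-1) adds (p-1) crossings.
  Crossings = p^2 * c(K) + (p-1)*|q|
Step 2: = 2^2 * 17 + (2-1)*19
Step 3: = 4*17 + 1*19
Step 4: = 68 + 19 = 87

87


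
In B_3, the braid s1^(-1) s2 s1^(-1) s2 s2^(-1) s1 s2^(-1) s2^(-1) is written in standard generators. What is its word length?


The word length counts the number of generators (including inverses).
Listing each generator: s1^(-1), s2, s1^(-1), s2, s2^(-1), s1, s2^(-1), s2^(-1)
There are 8 generators in this braid word.

8


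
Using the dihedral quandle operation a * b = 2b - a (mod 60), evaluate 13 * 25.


13 * 25 = 2*25 - 13 mod 60
= 50 - 13 mod 60
= 37 mod 60 = 37

37


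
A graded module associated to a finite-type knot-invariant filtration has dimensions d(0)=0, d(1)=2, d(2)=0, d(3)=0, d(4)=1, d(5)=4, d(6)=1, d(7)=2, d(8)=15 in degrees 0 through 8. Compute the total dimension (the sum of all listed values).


Total dimension = d(0) + d(1) + ... + d(8)
= 0 + 2 + 0 + 0 + 1 + 4 + 1 + 2 + 15
= 25

25


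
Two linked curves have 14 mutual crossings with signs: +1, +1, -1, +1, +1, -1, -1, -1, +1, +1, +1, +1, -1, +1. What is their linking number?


Step 1: Count positive crossings: 9
Step 2: Count negative crossings: 5
Step 3: Sum of signs = 9 - 5 = 4
Step 4: Linking number = sum/2 = 4/2 = 2

2


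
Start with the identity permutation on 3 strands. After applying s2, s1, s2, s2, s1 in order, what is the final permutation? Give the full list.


Starting with identity [1, 2, 3].
Apply generators in sequence:
  After s2: [1, 3, 2]
  After s1: [3, 1, 2]
  After s2: [3, 2, 1]
  After s2: [3, 1, 2]
  After s1: [1, 3, 2]
Final permutation: [1, 3, 2]

[1, 3, 2]


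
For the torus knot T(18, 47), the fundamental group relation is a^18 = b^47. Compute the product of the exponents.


The relation is a^18 = b^47.
Product of exponents = 18 * 47
= 846

846


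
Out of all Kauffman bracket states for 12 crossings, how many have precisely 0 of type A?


We choose which 0 of 12 crossings get A-smoothings.
C(12, 0) = 12! / (0! * 12!)
= 1

1


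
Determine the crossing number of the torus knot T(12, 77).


For a torus knot T(p, q) with gcd(p,q)=1,
the crossing number is min(p*(q-1), q*(p-1)).
p*(q-1) = 12*76 = 912
q*(p-1) = 77*11 = 847
min(912, 847) = 847

847


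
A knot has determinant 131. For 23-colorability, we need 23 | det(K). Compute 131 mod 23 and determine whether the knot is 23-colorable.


Step 1: A knot is p-colorable if and only if p divides its determinant.
Step 2: Compute 131 mod 23.
131 = 5 * 23 + 16
Step 3: 131 mod 23 = 16
Step 4: The knot is 23-colorable: no

16


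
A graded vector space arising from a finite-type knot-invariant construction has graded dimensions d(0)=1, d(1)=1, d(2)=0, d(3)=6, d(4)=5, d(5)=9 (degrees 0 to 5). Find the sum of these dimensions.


Total dimension = d(0) + d(1) + ... + d(5)
= 1 + 1 + 0 + 6 + 5 + 9
= 22

22


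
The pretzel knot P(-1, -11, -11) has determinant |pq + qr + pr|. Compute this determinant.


Step 1: Compute pq + qr + pr.
pq = (-1)*(-11) = 11
qr = (-11)*(-11) = 121
pr = (-1)*(-11) = 11
pq + qr + pr = 11 + 121 + 11 = 143
Step 2: Take absolute value.
det(P(-1,-11,-11)) = |143| = 143

143


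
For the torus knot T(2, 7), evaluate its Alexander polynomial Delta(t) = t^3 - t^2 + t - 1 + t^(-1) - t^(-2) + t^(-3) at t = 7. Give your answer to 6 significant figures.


Substituting t = 7 into Delta(t) = t^3 - t^2 + t - 1 + t^(-1) - t^(-2) + t^(-3):
Term values: (343) + (-49) + (7) + (-1) + (0.142857) + (-0.0204082) + (0.00291545)
Sum = 300.1253644
Rounded to 6 significant figures: 300.125

300.125


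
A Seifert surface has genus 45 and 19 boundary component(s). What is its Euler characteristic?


chi = 2 - 2g - b
= 2 - 2*45 - 19
= 2 - 90 - 19 = -107

-107


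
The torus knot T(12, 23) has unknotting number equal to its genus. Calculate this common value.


For a torus knot T(p,q), both the unknotting number and genus equal (p-1)(q-1)/2.
= (12-1)(23-1)/2
= 11*22/2
= 242/2 = 121

121


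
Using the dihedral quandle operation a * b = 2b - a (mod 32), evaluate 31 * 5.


31 * 5 = 2*5 - 31 mod 32
= 10 - 31 mod 32
= -21 mod 32 = 11

11


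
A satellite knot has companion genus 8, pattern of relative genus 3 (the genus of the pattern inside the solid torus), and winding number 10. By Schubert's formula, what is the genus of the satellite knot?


Schubert: g(satellite) = g_rel(pattern) + |winding| * g(companion),
where g_rel(pattern) is the genus of the pattern relative to the solid torus.
= 3 + 10 * 8
= 3 + 80 = 83

83


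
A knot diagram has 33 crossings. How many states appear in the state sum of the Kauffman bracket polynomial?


Each crossing contributes 2 choices (A-smoothing or B-smoothing).
Total states = 2^33 = 8589934592

8589934592


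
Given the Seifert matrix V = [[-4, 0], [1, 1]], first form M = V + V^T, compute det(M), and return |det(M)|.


Step 1: Form V + V^T where V = [[-4, 0], [1, 1]]
  V^T = [[-4, 1], [0, 1]]
  V + V^T = [[-8, 1], [1, 2]]
Step 2: det(V + V^T) = (-8)*2 - 1*1
  = -16 - 1 = -17
Step 3: Knot determinant = |det(V + V^T)| = |-17| = 17

17


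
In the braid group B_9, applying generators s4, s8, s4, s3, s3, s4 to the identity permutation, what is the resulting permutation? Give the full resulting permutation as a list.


Starting with identity [1, 2, 3, 4, 5, 6, 7, 8, 9].
Apply generators in sequence:
  After s4: [1, 2, 3, 5, 4, 6, 7, 8, 9]
  After s8: [1, 2, 3, 5, 4, 6, 7, 9, 8]
  After s4: [1, 2, 3, 4, 5, 6, 7, 9, 8]
  After s3: [1, 2, 4, 3, 5, 6, 7, 9, 8]
  After s3: [1, 2, 3, 4, 5, 6, 7, 9, 8]
  After s4: [1, 2, 3, 5, 4, 6, 7, 9, 8]
Final permutation: [1, 2, 3, 5, 4, 6, 7, 9, 8]

[1, 2, 3, 5, 4, 6, 7, 9, 8]


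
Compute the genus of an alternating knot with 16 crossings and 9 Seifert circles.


For alternating knots, g = (c - s + 1)/2.
= (16 - 9 + 1)/2
= 8/2 = 4

4


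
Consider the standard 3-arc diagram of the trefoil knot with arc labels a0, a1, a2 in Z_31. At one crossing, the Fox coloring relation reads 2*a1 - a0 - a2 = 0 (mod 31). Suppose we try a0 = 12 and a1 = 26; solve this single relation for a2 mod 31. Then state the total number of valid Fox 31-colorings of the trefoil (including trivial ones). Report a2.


Step 1: Apply the given crossing relation 2*a1 - a0 - a2 = 0 (mod 31).
  a2 = 2*a1 - a0 mod 31
  a2 = 2*26 - 12 mod 31
  a2 = 52 - 12 mod 31
  a2 = 40 mod 31 = 9
Step 2: The trefoil has determinant 3.
  Number of Fox p-colorings (p prime) is p^2 if p = 3, else p.
  Since 31 does not divide 3, only trivial (constant) colorings exist.
  (So the trial a0 = 12, a1 = 26 with a0 != a1 does NOT extend to a valid coloring of the whole trefoil: the other two crossing relations require 3*(a1 - a0) = 0 (mod 31), which fails.)
  Total colorings = 31
Step 3: a2 = 9, total Fox 31-colorings = 31

9


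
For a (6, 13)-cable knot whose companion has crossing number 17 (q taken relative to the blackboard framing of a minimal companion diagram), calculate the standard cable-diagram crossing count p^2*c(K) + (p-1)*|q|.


Step 1: Each of the c(K) crossings of the companion diagram becomes p*p = p^2 crossings among the p parallel strands, and each of the |q| twists s_1 s_2 ... s_(p-1) adds (p-1) crossings.
  Crossings = p^2 * c(K) + (p-1)*|q|
Step 2: = 6^2 * 17 + (6-1)*13
Step 3: = 36*17 + 5*13
Step 4: = 612 + 65 = 677

677


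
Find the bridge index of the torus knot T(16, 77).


The bridge number of T(p,q) is min(p,q).
min(16, 77) = 16

16


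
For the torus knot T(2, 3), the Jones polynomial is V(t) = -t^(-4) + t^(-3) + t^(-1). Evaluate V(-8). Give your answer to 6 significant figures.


Substituting t = -8 into V(t) = -t^(-4) + t^(-3) + t^(-1):
  (-)t^(-4) = -0.000244141
  (+)t^(-3) = -0.00195312
  (+)t^(-1) = -0.125
Sum = (-0.000244141) + (-0.00195312) + (-0.125)
= -0.1271972656
Rounded to 6 significant figures: -0.127197

-0.127197


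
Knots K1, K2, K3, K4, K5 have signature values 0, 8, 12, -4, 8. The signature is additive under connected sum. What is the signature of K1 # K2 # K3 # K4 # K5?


The signature is additive under connected sum.
signature(K1 # K2 # K3 # K4 # K5) = (0) + (8) + (12) + (-4) + (8)
= 24

24


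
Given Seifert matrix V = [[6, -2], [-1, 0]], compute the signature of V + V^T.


Step 1: V + V^T = [[12, -3], [-3, 0]]
Step 2: trace = 12, det = -9
Step 3: Discriminant = 12^2 - 4*(-9) = 180
Step 4: Eigenvalues: 12.7082, -0.708204
Step 5: Signature = (# positive eigenvalues) - (# negative eigenvalues) = 0

0


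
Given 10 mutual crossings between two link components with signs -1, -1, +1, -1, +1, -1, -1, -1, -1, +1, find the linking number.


Step 1: Count positive crossings: 3
Step 2: Count negative crossings: 7
Step 3: Sum of signs = 3 - 7 = -4
Step 4: Linking number = sum/2 = -4/2 = -2

-2


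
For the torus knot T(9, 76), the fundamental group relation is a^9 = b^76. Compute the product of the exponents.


The relation is a^9 = b^76.
Product of exponents = 9 * 76
= 684

684


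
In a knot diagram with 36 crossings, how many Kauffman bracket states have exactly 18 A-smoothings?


We choose which 18 of 36 crossings get A-smoothings.
C(36, 18) = 36! / (18! * 18!)
= 9075135300

9075135300


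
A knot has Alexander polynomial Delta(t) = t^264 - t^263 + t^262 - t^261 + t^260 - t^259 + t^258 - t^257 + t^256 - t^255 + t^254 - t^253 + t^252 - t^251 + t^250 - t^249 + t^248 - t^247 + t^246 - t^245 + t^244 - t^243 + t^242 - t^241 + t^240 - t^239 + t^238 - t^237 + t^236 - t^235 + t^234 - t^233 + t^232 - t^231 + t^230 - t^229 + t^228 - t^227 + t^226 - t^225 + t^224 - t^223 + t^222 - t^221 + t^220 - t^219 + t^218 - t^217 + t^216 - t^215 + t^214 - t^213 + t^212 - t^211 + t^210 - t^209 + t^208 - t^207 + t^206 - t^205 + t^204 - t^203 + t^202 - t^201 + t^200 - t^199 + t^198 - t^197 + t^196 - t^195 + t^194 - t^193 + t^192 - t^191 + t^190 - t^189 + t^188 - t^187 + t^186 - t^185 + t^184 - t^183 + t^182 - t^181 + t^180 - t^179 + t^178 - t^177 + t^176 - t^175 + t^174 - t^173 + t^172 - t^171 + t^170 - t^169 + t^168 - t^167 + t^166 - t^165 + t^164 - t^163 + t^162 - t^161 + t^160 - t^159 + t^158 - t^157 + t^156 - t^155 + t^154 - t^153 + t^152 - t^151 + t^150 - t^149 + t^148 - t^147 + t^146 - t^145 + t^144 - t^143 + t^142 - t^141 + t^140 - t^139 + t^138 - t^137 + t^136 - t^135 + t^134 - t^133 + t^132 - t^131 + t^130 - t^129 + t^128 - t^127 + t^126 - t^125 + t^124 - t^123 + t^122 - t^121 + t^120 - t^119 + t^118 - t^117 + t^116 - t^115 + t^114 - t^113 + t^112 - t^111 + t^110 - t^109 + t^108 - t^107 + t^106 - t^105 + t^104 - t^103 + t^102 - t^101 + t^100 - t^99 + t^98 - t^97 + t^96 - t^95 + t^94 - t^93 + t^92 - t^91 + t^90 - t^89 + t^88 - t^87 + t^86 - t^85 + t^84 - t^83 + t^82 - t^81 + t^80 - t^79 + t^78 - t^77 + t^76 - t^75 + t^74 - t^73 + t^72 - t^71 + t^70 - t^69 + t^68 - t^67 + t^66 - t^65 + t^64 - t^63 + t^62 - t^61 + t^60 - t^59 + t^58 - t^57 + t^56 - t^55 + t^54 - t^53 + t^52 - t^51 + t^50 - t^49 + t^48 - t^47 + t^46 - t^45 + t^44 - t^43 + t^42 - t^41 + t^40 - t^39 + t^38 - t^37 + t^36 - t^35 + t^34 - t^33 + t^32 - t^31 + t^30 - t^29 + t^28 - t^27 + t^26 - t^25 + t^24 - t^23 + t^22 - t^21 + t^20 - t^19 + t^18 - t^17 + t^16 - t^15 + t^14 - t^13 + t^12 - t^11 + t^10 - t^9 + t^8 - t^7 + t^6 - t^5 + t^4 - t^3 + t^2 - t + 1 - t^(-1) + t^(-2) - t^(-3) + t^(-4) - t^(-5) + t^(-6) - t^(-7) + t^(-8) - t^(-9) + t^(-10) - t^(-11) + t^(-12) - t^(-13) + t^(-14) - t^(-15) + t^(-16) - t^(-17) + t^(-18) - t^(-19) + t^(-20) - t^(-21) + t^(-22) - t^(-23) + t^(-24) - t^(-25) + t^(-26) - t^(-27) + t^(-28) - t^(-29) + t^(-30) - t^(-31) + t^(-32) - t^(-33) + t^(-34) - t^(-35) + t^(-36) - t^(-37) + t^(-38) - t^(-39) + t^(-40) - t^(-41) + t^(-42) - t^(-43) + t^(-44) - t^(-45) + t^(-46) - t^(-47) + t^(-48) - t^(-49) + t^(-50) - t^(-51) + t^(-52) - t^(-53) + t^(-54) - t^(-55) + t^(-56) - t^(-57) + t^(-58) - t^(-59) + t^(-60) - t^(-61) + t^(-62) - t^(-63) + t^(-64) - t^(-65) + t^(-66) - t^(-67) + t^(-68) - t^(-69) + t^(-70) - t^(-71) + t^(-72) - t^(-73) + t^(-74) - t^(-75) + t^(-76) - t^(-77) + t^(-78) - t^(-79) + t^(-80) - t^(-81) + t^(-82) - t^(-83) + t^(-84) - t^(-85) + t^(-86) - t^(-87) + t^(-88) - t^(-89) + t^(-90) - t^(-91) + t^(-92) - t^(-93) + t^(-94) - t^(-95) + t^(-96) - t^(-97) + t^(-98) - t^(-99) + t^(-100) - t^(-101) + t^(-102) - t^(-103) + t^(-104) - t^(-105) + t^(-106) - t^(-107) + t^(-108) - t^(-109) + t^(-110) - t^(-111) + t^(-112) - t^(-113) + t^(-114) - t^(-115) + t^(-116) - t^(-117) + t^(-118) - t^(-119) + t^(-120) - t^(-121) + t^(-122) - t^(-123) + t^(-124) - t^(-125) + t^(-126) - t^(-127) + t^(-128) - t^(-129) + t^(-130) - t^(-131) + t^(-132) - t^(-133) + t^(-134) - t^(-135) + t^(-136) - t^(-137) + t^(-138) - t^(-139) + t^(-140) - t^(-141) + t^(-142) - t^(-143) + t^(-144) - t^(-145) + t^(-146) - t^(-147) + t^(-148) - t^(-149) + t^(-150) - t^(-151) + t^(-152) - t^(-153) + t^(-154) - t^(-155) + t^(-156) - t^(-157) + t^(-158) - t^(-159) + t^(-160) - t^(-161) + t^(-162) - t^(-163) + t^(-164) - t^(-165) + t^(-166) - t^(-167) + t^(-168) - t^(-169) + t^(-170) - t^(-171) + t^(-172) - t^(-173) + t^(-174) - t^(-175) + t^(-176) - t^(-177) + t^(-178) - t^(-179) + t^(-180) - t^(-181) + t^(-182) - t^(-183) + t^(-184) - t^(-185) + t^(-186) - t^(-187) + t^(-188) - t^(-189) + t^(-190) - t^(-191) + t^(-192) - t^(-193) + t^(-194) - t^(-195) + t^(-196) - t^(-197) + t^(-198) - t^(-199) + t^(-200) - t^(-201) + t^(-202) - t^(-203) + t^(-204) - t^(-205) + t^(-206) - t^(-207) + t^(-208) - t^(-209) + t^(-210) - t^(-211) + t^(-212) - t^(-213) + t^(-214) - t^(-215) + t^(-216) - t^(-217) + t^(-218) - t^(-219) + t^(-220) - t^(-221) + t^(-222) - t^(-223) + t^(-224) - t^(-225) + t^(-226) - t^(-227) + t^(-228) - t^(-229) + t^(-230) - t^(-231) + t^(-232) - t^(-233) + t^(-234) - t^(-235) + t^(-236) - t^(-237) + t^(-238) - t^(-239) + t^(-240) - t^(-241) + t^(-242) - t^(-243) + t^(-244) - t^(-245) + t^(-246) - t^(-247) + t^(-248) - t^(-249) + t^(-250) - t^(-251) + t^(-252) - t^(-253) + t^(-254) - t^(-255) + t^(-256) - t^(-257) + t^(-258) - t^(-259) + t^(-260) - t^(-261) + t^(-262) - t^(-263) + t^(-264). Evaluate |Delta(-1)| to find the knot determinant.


Step 1: The polynomial has 529 terms with alternating signs, exponents from 264 down to -264.
Step 2: Substitute t = -1. The i-th term has coefficient (-1)^i and exponent (m-i),
  so its value is (-1)^i * (-1)^(m-i) = (-1)^m = 1 for every i.
Step 3: All 529 terms equal 1, so Delta(-1) = 529 * (1) = 529
Step 4: |Delta(-1)| = 529

529


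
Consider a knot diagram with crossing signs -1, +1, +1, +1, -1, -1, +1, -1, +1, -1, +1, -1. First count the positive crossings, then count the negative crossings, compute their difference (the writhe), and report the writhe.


Step 1: Count positive crossings (+1).
Positive crossings: 6
Step 2: Count negative crossings (-1).
Negative crossings: 6
Step 3: Writhe = (positive) - (negative)
w = 6 - 6 = 0
Step 4: |w| = 0, and w is zero

0


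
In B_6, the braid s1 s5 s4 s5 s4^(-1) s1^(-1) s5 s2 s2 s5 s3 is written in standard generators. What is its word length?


The word length counts the number of generators (including inverses).
Listing each generator: s1, s5, s4, s5, s4^(-1), s1^(-1), s5, s2, s2, s5, s3
There are 11 generators in this braid word.

11


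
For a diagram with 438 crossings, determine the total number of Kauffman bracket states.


Each crossing contributes 2 choices (A-smoothing or B-smoothing).
Total states = 2^438 = 709803441694928604052074031140629428079727891296209043243642772637343054798240159498233447962659731992932150006119314388217384402944

709803441694928604052074031140629428079727891296209043243642772637343054798240159498233447962659731992932150006119314388217384402944


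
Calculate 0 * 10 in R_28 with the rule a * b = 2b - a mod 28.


0 * 10 = 2*10 - 0 mod 28
= 20 - 0 mod 28
= 20 mod 28 = 20

20


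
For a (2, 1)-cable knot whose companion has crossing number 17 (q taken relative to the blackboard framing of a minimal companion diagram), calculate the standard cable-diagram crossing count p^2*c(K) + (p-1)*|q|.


Step 1: Each of the c(K) crossings of the companion diagram becomes p*p = p^2 crossings among the p parallel strands, and each of the |q| twists s_1 s_2 ... s_(p-1) adds (p-1) crossings.
  Crossings = p^2 * c(K) + (p-1)*|q|
Step 2: = 2^2 * 17 + (2-1)*1
Step 3: = 4*17 + 1*1
Step 4: = 68 + 1 = 69

69
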